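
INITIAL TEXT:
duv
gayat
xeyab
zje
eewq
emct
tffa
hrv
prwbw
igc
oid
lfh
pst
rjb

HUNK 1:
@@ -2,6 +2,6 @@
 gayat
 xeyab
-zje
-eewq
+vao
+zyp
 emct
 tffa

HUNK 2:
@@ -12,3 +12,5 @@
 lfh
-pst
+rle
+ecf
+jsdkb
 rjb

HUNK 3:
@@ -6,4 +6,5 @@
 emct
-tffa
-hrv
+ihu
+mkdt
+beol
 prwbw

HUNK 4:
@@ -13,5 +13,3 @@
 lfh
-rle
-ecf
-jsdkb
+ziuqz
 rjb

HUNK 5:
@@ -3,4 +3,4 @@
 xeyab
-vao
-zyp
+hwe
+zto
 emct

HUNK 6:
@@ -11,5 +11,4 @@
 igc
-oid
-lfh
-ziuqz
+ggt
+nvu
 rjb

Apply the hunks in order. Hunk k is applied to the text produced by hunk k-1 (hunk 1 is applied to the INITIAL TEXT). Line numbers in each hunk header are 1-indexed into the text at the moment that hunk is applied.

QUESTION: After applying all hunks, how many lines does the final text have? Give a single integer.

Answer: 14

Derivation:
Hunk 1: at line 2 remove [zje,eewq] add [vao,zyp] -> 14 lines: duv gayat xeyab vao zyp emct tffa hrv prwbw igc oid lfh pst rjb
Hunk 2: at line 12 remove [pst] add [rle,ecf,jsdkb] -> 16 lines: duv gayat xeyab vao zyp emct tffa hrv prwbw igc oid lfh rle ecf jsdkb rjb
Hunk 3: at line 6 remove [tffa,hrv] add [ihu,mkdt,beol] -> 17 lines: duv gayat xeyab vao zyp emct ihu mkdt beol prwbw igc oid lfh rle ecf jsdkb rjb
Hunk 4: at line 13 remove [rle,ecf,jsdkb] add [ziuqz] -> 15 lines: duv gayat xeyab vao zyp emct ihu mkdt beol prwbw igc oid lfh ziuqz rjb
Hunk 5: at line 3 remove [vao,zyp] add [hwe,zto] -> 15 lines: duv gayat xeyab hwe zto emct ihu mkdt beol prwbw igc oid lfh ziuqz rjb
Hunk 6: at line 11 remove [oid,lfh,ziuqz] add [ggt,nvu] -> 14 lines: duv gayat xeyab hwe zto emct ihu mkdt beol prwbw igc ggt nvu rjb
Final line count: 14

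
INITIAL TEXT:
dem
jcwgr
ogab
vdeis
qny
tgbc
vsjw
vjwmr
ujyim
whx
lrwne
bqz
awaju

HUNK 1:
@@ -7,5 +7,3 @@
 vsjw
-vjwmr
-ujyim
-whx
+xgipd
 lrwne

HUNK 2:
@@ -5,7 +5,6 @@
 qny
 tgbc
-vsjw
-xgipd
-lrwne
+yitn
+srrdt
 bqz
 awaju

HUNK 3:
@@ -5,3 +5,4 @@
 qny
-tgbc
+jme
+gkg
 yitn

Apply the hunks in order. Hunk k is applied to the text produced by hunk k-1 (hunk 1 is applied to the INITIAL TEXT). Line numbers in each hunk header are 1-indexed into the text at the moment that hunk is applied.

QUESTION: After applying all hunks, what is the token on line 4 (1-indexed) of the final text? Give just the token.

Hunk 1: at line 7 remove [vjwmr,ujyim,whx] add [xgipd] -> 11 lines: dem jcwgr ogab vdeis qny tgbc vsjw xgipd lrwne bqz awaju
Hunk 2: at line 5 remove [vsjw,xgipd,lrwne] add [yitn,srrdt] -> 10 lines: dem jcwgr ogab vdeis qny tgbc yitn srrdt bqz awaju
Hunk 3: at line 5 remove [tgbc] add [jme,gkg] -> 11 lines: dem jcwgr ogab vdeis qny jme gkg yitn srrdt bqz awaju
Final line 4: vdeis

Answer: vdeis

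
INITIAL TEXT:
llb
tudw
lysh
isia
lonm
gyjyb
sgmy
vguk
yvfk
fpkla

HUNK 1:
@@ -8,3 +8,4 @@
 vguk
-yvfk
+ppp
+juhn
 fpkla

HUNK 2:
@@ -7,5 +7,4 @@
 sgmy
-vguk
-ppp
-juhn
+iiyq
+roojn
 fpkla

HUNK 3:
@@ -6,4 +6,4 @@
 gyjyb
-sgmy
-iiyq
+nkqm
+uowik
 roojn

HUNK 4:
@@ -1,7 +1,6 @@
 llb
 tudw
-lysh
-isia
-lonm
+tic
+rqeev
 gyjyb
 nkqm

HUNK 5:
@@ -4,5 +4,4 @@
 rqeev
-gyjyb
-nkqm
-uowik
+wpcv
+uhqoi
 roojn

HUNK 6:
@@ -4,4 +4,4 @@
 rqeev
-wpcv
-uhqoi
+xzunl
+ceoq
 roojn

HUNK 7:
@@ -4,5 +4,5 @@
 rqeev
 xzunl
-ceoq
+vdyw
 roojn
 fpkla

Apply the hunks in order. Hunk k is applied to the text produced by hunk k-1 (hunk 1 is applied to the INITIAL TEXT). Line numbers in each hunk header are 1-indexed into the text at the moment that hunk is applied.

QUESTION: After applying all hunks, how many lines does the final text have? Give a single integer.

Hunk 1: at line 8 remove [yvfk] add [ppp,juhn] -> 11 lines: llb tudw lysh isia lonm gyjyb sgmy vguk ppp juhn fpkla
Hunk 2: at line 7 remove [vguk,ppp,juhn] add [iiyq,roojn] -> 10 lines: llb tudw lysh isia lonm gyjyb sgmy iiyq roojn fpkla
Hunk 3: at line 6 remove [sgmy,iiyq] add [nkqm,uowik] -> 10 lines: llb tudw lysh isia lonm gyjyb nkqm uowik roojn fpkla
Hunk 4: at line 1 remove [lysh,isia,lonm] add [tic,rqeev] -> 9 lines: llb tudw tic rqeev gyjyb nkqm uowik roojn fpkla
Hunk 5: at line 4 remove [gyjyb,nkqm,uowik] add [wpcv,uhqoi] -> 8 lines: llb tudw tic rqeev wpcv uhqoi roojn fpkla
Hunk 6: at line 4 remove [wpcv,uhqoi] add [xzunl,ceoq] -> 8 lines: llb tudw tic rqeev xzunl ceoq roojn fpkla
Hunk 7: at line 4 remove [ceoq] add [vdyw] -> 8 lines: llb tudw tic rqeev xzunl vdyw roojn fpkla
Final line count: 8

Answer: 8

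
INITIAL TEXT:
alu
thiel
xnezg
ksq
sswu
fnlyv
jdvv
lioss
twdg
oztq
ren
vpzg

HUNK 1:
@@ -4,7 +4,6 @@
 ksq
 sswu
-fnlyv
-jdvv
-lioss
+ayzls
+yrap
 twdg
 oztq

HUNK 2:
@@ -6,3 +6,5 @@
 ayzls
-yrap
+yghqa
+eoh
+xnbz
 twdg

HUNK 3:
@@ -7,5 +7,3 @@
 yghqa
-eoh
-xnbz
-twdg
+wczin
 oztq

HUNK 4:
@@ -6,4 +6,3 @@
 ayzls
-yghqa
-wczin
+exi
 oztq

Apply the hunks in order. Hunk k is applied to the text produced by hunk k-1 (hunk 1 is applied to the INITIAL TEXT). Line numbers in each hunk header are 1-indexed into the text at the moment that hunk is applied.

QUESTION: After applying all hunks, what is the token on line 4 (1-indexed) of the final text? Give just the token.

Hunk 1: at line 4 remove [fnlyv,jdvv,lioss] add [ayzls,yrap] -> 11 lines: alu thiel xnezg ksq sswu ayzls yrap twdg oztq ren vpzg
Hunk 2: at line 6 remove [yrap] add [yghqa,eoh,xnbz] -> 13 lines: alu thiel xnezg ksq sswu ayzls yghqa eoh xnbz twdg oztq ren vpzg
Hunk 3: at line 7 remove [eoh,xnbz,twdg] add [wczin] -> 11 lines: alu thiel xnezg ksq sswu ayzls yghqa wczin oztq ren vpzg
Hunk 4: at line 6 remove [yghqa,wczin] add [exi] -> 10 lines: alu thiel xnezg ksq sswu ayzls exi oztq ren vpzg
Final line 4: ksq

Answer: ksq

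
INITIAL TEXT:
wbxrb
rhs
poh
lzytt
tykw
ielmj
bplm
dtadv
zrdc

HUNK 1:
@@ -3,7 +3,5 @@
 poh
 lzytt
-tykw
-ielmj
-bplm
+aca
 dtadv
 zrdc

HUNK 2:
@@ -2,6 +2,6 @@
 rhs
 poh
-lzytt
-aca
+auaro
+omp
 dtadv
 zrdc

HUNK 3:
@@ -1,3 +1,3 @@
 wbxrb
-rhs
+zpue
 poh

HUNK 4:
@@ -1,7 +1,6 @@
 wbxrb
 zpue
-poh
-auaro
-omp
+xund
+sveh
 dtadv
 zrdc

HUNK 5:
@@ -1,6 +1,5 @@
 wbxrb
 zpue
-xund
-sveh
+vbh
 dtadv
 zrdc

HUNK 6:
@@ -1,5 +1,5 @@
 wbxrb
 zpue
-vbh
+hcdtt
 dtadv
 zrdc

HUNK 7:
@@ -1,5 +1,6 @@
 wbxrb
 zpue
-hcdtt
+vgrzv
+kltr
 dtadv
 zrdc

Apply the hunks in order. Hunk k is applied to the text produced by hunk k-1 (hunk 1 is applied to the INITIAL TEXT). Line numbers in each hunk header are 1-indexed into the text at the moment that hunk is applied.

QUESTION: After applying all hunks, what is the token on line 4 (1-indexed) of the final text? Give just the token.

Hunk 1: at line 3 remove [tykw,ielmj,bplm] add [aca] -> 7 lines: wbxrb rhs poh lzytt aca dtadv zrdc
Hunk 2: at line 2 remove [lzytt,aca] add [auaro,omp] -> 7 lines: wbxrb rhs poh auaro omp dtadv zrdc
Hunk 3: at line 1 remove [rhs] add [zpue] -> 7 lines: wbxrb zpue poh auaro omp dtadv zrdc
Hunk 4: at line 1 remove [poh,auaro,omp] add [xund,sveh] -> 6 lines: wbxrb zpue xund sveh dtadv zrdc
Hunk 5: at line 1 remove [xund,sveh] add [vbh] -> 5 lines: wbxrb zpue vbh dtadv zrdc
Hunk 6: at line 1 remove [vbh] add [hcdtt] -> 5 lines: wbxrb zpue hcdtt dtadv zrdc
Hunk 7: at line 1 remove [hcdtt] add [vgrzv,kltr] -> 6 lines: wbxrb zpue vgrzv kltr dtadv zrdc
Final line 4: kltr

Answer: kltr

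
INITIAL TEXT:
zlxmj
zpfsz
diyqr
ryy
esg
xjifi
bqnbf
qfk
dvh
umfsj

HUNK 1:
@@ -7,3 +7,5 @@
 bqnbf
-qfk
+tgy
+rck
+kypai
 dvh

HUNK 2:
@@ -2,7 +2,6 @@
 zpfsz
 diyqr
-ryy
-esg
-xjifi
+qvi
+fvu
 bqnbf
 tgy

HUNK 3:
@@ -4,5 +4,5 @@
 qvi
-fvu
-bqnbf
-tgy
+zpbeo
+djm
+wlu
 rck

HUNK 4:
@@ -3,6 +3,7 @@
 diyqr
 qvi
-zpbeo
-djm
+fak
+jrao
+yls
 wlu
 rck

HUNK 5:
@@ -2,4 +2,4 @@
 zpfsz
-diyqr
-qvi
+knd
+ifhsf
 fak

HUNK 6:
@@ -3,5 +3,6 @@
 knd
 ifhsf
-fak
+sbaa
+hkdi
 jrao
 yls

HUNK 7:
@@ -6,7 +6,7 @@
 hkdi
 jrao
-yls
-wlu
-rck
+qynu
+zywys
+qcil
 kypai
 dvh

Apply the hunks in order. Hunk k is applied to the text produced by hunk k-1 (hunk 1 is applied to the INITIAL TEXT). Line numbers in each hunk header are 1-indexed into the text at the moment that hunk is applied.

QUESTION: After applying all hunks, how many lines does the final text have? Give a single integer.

Answer: 13

Derivation:
Hunk 1: at line 7 remove [qfk] add [tgy,rck,kypai] -> 12 lines: zlxmj zpfsz diyqr ryy esg xjifi bqnbf tgy rck kypai dvh umfsj
Hunk 2: at line 2 remove [ryy,esg,xjifi] add [qvi,fvu] -> 11 lines: zlxmj zpfsz diyqr qvi fvu bqnbf tgy rck kypai dvh umfsj
Hunk 3: at line 4 remove [fvu,bqnbf,tgy] add [zpbeo,djm,wlu] -> 11 lines: zlxmj zpfsz diyqr qvi zpbeo djm wlu rck kypai dvh umfsj
Hunk 4: at line 3 remove [zpbeo,djm] add [fak,jrao,yls] -> 12 lines: zlxmj zpfsz diyqr qvi fak jrao yls wlu rck kypai dvh umfsj
Hunk 5: at line 2 remove [diyqr,qvi] add [knd,ifhsf] -> 12 lines: zlxmj zpfsz knd ifhsf fak jrao yls wlu rck kypai dvh umfsj
Hunk 6: at line 3 remove [fak] add [sbaa,hkdi] -> 13 lines: zlxmj zpfsz knd ifhsf sbaa hkdi jrao yls wlu rck kypai dvh umfsj
Hunk 7: at line 6 remove [yls,wlu,rck] add [qynu,zywys,qcil] -> 13 lines: zlxmj zpfsz knd ifhsf sbaa hkdi jrao qynu zywys qcil kypai dvh umfsj
Final line count: 13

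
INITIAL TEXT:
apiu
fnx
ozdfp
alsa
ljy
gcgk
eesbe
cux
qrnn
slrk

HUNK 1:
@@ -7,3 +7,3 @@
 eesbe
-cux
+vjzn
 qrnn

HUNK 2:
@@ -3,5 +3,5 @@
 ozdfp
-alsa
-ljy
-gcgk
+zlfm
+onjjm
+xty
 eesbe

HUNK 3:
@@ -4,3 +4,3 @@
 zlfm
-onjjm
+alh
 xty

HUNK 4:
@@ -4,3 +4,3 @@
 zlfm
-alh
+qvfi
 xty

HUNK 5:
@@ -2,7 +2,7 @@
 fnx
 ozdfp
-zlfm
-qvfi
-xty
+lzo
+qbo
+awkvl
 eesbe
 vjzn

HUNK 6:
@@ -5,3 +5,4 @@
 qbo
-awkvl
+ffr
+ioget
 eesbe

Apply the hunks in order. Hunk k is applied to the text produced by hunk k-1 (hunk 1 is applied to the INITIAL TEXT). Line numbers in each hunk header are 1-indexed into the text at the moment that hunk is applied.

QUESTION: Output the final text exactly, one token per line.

Answer: apiu
fnx
ozdfp
lzo
qbo
ffr
ioget
eesbe
vjzn
qrnn
slrk

Derivation:
Hunk 1: at line 7 remove [cux] add [vjzn] -> 10 lines: apiu fnx ozdfp alsa ljy gcgk eesbe vjzn qrnn slrk
Hunk 2: at line 3 remove [alsa,ljy,gcgk] add [zlfm,onjjm,xty] -> 10 lines: apiu fnx ozdfp zlfm onjjm xty eesbe vjzn qrnn slrk
Hunk 3: at line 4 remove [onjjm] add [alh] -> 10 lines: apiu fnx ozdfp zlfm alh xty eesbe vjzn qrnn slrk
Hunk 4: at line 4 remove [alh] add [qvfi] -> 10 lines: apiu fnx ozdfp zlfm qvfi xty eesbe vjzn qrnn slrk
Hunk 5: at line 2 remove [zlfm,qvfi,xty] add [lzo,qbo,awkvl] -> 10 lines: apiu fnx ozdfp lzo qbo awkvl eesbe vjzn qrnn slrk
Hunk 6: at line 5 remove [awkvl] add [ffr,ioget] -> 11 lines: apiu fnx ozdfp lzo qbo ffr ioget eesbe vjzn qrnn slrk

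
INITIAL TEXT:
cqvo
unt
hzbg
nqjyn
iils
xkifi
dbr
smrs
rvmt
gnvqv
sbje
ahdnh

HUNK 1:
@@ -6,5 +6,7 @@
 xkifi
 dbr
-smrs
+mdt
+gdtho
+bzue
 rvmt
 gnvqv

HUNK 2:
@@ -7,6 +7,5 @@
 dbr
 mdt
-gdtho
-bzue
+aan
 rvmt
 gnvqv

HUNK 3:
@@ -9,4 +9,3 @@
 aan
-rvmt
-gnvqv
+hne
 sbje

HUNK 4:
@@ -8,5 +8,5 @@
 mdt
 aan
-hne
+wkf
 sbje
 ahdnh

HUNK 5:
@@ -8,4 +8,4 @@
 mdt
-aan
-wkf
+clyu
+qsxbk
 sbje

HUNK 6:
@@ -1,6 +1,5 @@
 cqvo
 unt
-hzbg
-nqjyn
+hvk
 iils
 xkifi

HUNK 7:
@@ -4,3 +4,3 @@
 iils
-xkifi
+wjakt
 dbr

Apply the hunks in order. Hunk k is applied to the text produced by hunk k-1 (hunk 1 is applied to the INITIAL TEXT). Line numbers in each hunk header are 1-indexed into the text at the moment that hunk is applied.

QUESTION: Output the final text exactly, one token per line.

Answer: cqvo
unt
hvk
iils
wjakt
dbr
mdt
clyu
qsxbk
sbje
ahdnh

Derivation:
Hunk 1: at line 6 remove [smrs] add [mdt,gdtho,bzue] -> 14 lines: cqvo unt hzbg nqjyn iils xkifi dbr mdt gdtho bzue rvmt gnvqv sbje ahdnh
Hunk 2: at line 7 remove [gdtho,bzue] add [aan] -> 13 lines: cqvo unt hzbg nqjyn iils xkifi dbr mdt aan rvmt gnvqv sbje ahdnh
Hunk 3: at line 9 remove [rvmt,gnvqv] add [hne] -> 12 lines: cqvo unt hzbg nqjyn iils xkifi dbr mdt aan hne sbje ahdnh
Hunk 4: at line 8 remove [hne] add [wkf] -> 12 lines: cqvo unt hzbg nqjyn iils xkifi dbr mdt aan wkf sbje ahdnh
Hunk 5: at line 8 remove [aan,wkf] add [clyu,qsxbk] -> 12 lines: cqvo unt hzbg nqjyn iils xkifi dbr mdt clyu qsxbk sbje ahdnh
Hunk 6: at line 1 remove [hzbg,nqjyn] add [hvk] -> 11 lines: cqvo unt hvk iils xkifi dbr mdt clyu qsxbk sbje ahdnh
Hunk 7: at line 4 remove [xkifi] add [wjakt] -> 11 lines: cqvo unt hvk iils wjakt dbr mdt clyu qsxbk sbje ahdnh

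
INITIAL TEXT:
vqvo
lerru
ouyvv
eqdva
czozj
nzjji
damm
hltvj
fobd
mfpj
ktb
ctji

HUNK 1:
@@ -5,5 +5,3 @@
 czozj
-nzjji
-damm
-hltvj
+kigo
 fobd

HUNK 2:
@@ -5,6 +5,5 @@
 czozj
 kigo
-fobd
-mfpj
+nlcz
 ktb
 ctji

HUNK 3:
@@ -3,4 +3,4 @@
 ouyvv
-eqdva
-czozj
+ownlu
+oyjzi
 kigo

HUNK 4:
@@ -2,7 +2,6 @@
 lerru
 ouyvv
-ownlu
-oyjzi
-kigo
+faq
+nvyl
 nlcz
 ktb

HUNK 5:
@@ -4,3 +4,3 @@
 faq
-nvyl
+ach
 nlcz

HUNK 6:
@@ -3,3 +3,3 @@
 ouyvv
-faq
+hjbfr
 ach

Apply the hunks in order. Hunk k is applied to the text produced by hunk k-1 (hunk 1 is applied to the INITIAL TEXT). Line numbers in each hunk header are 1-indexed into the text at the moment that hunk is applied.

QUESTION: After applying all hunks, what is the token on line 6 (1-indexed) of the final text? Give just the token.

Hunk 1: at line 5 remove [nzjji,damm,hltvj] add [kigo] -> 10 lines: vqvo lerru ouyvv eqdva czozj kigo fobd mfpj ktb ctji
Hunk 2: at line 5 remove [fobd,mfpj] add [nlcz] -> 9 lines: vqvo lerru ouyvv eqdva czozj kigo nlcz ktb ctji
Hunk 3: at line 3 remove [eqdva,czozj] add [ownlu,oyjzi] -> 9 lines: vqvo lerru ouyvv ownlu oyjzi kigo nlcz ktb ctji
Hunk 4: at line 2 remove [ownlu,oyjzi,kigo] add [faq,nvyl] -> 8 lines: vqvo lerru ouyvv faq nvyl nlcz ktb ctji
Hunk 5: at line 4 remove [nvyl] add [ach] -> 8 lines: vqvo lerru ouyvv faq ach nlcz ktb ctji
Hunk 6: at line 3 remove [faq] add [hjbfr] -> 8 lines: vqvo lerru ouyvv hjbfr ach nlcz ktb ctji
Final line 6: nlcz

Answer: nlcz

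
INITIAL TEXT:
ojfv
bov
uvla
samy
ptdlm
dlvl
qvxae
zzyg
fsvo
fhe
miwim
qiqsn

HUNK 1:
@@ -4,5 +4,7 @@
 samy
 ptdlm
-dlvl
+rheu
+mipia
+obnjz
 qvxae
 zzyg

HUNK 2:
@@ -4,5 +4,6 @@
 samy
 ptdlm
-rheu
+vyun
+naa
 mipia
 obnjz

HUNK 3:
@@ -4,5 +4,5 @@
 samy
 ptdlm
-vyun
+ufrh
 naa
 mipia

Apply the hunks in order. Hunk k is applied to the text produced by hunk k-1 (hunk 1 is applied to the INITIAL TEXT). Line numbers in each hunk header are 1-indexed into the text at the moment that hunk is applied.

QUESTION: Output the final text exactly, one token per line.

Hunk 1: at line 4 remove [dlvl] add [rheu,mipia,obnjz] -> 14 lines: ojfv bov uvla samy ptdlm rheu mipia obnjz qvxae zzyg fsvo fhe miwim qiqsn
Hunk 2: at line 4 remove [rheu] add [vyun,naa] -> 15 lines: ojfv bov uvla samy ptdlm vyun naa mipia obnjz qvxae zzyg fsvo fhe miwim qiqsn
Hunk 3: at line 4 remove [vyun] add [ufrh] -> 15 lines: ojfv bov uvla samy ptdlm ufrh naa mipia obnjz qvxae zzyg fsvo fhe miwim qiqsn

Answer: ojfv
bov
uvla
samy
ptdlm
ufrh
naa
mipia
obnjz
qvxae
zzyg
fsvo
fhe
miwim
qiqsn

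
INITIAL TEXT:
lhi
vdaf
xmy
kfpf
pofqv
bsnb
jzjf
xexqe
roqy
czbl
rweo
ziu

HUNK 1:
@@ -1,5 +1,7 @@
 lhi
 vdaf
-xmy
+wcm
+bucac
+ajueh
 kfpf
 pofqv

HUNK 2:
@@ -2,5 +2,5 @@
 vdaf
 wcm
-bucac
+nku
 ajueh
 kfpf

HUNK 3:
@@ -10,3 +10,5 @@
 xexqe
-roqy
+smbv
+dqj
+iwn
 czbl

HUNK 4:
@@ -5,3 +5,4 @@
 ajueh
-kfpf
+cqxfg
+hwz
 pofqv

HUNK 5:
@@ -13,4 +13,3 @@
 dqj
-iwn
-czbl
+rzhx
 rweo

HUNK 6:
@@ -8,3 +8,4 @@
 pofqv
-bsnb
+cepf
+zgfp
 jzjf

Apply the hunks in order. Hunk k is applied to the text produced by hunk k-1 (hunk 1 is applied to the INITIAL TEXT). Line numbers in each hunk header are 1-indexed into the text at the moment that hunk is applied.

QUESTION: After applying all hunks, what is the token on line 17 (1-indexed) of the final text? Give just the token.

Answer: ziu

Derivation:
Hunk 1: at line 1 remove [xmy] add [wcm,bucac,ajueh] -> 14 lines: lhi vdaf wcm bucac ajueh kfpf pofqv bsnb jzjf xexqe roqy czbl rweo ziu
Hunk 2: at line 2 remove [bucac] add [nku] -> 14 lines: lhi vdaf wcm nku ajueh kfpf pofqv bsnb jzjf xexqe roqy czbl rweo ziu
Hunk 3: at line 10 remove [roqy] add [smbv,dqj,iwn] -> 16 lines: lhi vdaf wcm nku ajueh kfpf pofqv bsnb jzjf xexqe smbv dqj iwn czbl rweo ziu
Hunk 4: at line 5 remove [kfpf] add [cqxfg,hwz] -> 17 lines: lhi vdaf wcm nku ajueh cqxfg hwz pofqv bsnb jzjf xexqe smbv dqj iwn czbl rweo ziu
Hunk 5: at line 13 remove [iwn,czbl] add [rzhx] -> 16 lines: lhi vdaf wcm nku ajueh cqxfg hwz pofqv bsnb jzjf xexqe smbv dqj rzhx rweo ziu
Hunk 6: at line 8 remove [bsnb] add [cepf,zgfp] -> 17 lines: lhi vdaf wcm nku ajueh cqxfg hwz pofqv cepf zgfp jzjf xexqe smbv dqj rzhx rweo ziu
Final line 17: ziu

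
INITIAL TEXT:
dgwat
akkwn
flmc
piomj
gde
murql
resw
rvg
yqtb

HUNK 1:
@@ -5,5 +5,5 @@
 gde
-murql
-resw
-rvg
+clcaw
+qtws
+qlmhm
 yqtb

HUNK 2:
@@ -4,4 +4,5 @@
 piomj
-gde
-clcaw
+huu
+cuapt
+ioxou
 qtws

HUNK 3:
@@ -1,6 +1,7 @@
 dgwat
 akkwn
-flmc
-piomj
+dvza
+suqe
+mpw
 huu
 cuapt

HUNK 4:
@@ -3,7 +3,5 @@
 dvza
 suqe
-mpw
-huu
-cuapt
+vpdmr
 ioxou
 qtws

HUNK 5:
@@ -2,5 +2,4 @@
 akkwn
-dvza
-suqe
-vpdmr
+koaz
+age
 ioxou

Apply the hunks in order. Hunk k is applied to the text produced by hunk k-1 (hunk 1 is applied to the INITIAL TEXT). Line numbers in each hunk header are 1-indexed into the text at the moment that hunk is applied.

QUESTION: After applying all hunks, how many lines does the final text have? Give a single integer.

Hunk 1: at line 5 remove [murql,resw,rvg] add [clcaw,qtws,qlmhm] -> 9 lines: dgwat akkwn flmc piomj gde clcaw qtws qlmhm yqtb
Hunk 2: at line 4 remove [gde,clcaw] add [huu,cuapt,ioxou] -> 10 lines: dgwat akkwn flmc piomj huu cuapt ioxou qtws qlmhm yqtb
Hunk 3: at line 1 remove [flmc,piomj] add [dvza,suqe,mpw] -> 11 lines: dgwat akkwn dvza suqe mpw huu cuapt ioxou qtws qlmhm yqtb
Hunk 4: at line 3 remove [mpw,huu,cuapt] add [vpdmr] -> 9 lines: dgwat akkwn dvza suqe vpdmr ioxou qtws qlmhm yqtb
Hunk 5: at line 2 remove [dvza,suqe,vpdmr] add [koaz,age] -> 8 lines: dgwat akkwn koaz age ioxou qtws qlmhm yqtb
Final line count: 8

Answer: 8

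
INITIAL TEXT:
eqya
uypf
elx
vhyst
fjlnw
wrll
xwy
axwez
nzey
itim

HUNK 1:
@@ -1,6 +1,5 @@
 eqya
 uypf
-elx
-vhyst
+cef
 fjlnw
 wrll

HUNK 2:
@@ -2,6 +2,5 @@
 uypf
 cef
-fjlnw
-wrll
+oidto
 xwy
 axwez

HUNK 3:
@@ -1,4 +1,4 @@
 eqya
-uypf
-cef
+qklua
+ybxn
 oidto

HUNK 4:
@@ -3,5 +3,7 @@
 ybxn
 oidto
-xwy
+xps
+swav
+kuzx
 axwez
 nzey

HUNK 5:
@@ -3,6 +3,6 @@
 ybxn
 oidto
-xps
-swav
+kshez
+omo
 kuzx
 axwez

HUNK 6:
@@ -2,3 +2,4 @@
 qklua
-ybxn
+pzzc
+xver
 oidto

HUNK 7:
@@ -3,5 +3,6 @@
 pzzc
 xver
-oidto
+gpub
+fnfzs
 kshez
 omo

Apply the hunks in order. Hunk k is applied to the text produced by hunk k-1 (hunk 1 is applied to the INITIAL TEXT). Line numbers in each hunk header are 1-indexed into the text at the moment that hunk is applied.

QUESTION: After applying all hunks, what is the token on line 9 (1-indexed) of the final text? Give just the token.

Answer: kuzx

Derivation:
Hunk 1: at line 1 remove [elx,vhyst] add [cef] -> 9 lines: eqya uypf cef fjlnw wrll xwy axwez nzey itim
Hunk 2: at line 2 remove [fjlnw,wrll] add [oidto] -> 8 lines: eqya uypf cef oidto xwy axwez nzey itim
Hunk 3: at line 1 remove [uypf,cef] add [qklua,ybxn] -> 8 lines: eqya qklua ybxn oidto xwy axwez nzey itim
Hunk 4: at line 3 remove [xwy] add [xps,swav,kuzx] -> 10 lines: eqya qklua ybxn oidto xps swav kuzx axwez nzey itim
Hunk 5: at line 3 remove [xps,swav] add [kshez,omo] -> 10 lines: eqya qklua ybxn oidto kshez omo kuzx axwez nzey itim
Hunk 6: at line 2 remove [ybxn] add [pzzc,xver] -> 11 lines: eqya qklua pzzc xver oidto kshez omo kuzx axwez nzey itim
Hunk 7: at line 3 remove [oidto] add [gpub,fnfzs] -> 12 lines: eqya qklua pzzc xver gpub fnfzs kshez omo kuzx axwez nzey itim
Final line 9: kuzx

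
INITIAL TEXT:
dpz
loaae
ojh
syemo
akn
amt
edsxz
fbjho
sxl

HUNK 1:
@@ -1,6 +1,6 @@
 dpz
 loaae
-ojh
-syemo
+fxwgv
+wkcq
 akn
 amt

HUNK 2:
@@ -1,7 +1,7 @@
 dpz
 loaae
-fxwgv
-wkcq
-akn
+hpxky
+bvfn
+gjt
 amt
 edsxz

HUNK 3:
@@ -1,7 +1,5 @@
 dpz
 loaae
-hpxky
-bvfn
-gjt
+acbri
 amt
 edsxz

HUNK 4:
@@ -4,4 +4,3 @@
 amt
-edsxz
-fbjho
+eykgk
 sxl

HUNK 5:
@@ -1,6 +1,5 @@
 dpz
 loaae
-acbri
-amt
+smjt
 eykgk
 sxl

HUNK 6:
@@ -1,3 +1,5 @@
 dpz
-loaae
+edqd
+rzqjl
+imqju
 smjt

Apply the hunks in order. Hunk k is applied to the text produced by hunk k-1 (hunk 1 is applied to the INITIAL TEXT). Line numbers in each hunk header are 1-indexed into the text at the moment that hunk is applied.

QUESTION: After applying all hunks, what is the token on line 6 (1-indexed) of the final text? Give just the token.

Hunk 1: at line 1 remove [ojh,syemo] add [fxwgv,wkcq] -> 9 lines: dpz loaae fxwgv wkcq akn amt edsxz fbjho sxl
Hunk 2: at line 1 remove [fxwgv,wkcq,akn] add [hpxky,bvfn,gjt] -> 9 lines: dpz loaae hpxky bvfn gjt amt edsxz fbjho sxl
Hunk 3: at line 1 remove [hpxky,bvfn,gjt] add [acbri] -> 7 lines: dpz loaae acbri amt edsxz fbjho sxl
Hunk 4: at line 4 remove [edsxz,fbjho] add [eykgk] -> 6 lines: dpz loaae acbri amt eykgk sxl
Hunk 5: at line 1 remove [acbri,amt] add [smjt] -> 5 lines: dpz loaae smjt eykgk sxl
Hunk 6: at line 1 remove [loaae] add [edqd,rzqjl,imqju] -> 7 lines: dpz edqd rzqjl imqju smjt eykgk sxl
Final line 6: eykgk

Answer: eykgk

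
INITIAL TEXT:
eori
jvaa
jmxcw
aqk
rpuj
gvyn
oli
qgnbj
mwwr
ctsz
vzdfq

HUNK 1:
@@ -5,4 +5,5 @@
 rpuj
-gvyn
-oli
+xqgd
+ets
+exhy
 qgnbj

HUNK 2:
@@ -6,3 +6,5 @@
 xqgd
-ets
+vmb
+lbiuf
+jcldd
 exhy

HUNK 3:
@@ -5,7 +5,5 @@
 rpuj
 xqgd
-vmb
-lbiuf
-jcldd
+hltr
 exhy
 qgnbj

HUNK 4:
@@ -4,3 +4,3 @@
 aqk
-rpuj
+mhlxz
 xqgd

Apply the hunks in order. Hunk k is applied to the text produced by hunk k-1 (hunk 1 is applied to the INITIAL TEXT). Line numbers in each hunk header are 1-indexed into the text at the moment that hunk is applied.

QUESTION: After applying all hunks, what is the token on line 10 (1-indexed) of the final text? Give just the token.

Answer: mwwr

Derivation:
Hunk 1: at line 5 remove [gvyn,oli] add [xqgd,ets,exhy] -> 12 lines: eori jvaa jmxcw aqk rpuj xqgd ets exhy qgnbj mwwr ctsz vzdfq
Hunk 2: at line 6 remove [ets] add [vmb,lbiuf,jcldd] -> 14 lines: eori jvaa jmxcw aqk rpuj xqgd vmb lbiuf jcldd exhy qgnbj mwwr ctsz vzdfq
Hunk 3: at line 5 remove [vmb,lbiuf,jcldd] add [hltr] -> 12 lines: eori jvaa jmxcw aqk rpuj xqgd hltr exhy qgnbj mwwr ctsz vzdfq
Hunk 4: at line 4 remove [rpuj] add [mhlxz] -> 12 lines: eori jvaa jmxcw aqk mhlxz xqgd hltr exhy qgnbj mwwr ctsz vzdfq
Final line 10: mwwr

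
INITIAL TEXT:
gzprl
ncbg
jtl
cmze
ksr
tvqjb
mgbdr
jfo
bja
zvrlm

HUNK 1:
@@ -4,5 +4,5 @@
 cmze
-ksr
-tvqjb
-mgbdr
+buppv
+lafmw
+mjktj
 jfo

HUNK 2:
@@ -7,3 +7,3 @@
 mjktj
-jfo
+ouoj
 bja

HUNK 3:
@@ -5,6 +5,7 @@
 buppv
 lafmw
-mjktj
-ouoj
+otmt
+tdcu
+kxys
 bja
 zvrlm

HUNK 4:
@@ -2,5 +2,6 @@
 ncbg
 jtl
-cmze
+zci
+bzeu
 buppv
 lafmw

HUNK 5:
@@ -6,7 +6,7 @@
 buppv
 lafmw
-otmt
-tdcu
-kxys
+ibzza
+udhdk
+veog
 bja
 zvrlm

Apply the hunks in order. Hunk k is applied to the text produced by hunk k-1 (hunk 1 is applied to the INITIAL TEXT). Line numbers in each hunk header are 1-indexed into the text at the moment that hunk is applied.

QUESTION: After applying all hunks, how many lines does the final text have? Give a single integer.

Answer: 12

Derivation:
Hunk 1: at line 4 remove [ksr,tvqjb,mgbdr] add [buppv,lafmw,mjktj] -> 10 lines: gzprl ncbg jtl cmze buppv lafmw mjktj jfo bja zvrlm
Hunk 2: at line 7 remove [jfo] add [ouoj] -> 10 lines: gzprl ncbg jtl cmze buppv lafmw mjktj ouoj bja zvrlm
Hunk 3: at line 5 remove [mjktj,ouoj] add [otmt,tdcu,kxys] -> 11 lines: gzprl ncbg jtl cmze buppv lafmw otmt tdcu kxys bja zvrlm
Hunk 4: at line 2 remove [cmze] add [zci,bzeu] -> 12 lines: gzprl ncbg jtl zci bzeu buppv lafmw otmt tdcu kxys bja zvrlm
Hunk 5: at line 6 remove [otmt,tdcu,kxys] add [ibzza,udhdk,veog] -> 12 lines: gzprl ncbg jtl zci bzeu buppv lafmw ibzza udhdk veog bja zvrlm
Final line count: 12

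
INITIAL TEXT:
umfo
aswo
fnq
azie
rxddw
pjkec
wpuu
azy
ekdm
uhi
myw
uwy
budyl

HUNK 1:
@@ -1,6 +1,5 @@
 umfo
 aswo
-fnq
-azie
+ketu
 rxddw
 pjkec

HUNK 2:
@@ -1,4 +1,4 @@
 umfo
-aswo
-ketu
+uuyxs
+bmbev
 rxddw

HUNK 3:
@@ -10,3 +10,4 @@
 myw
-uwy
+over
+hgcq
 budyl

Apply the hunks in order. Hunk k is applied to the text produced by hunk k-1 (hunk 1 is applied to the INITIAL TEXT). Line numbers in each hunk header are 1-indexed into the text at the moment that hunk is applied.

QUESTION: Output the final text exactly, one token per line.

Answer: umfo
uuyxs
bmbev
rxddw
pjkec
wpuu
azy
ekdm
uhi
myw
over
hgcq
budyl

Derivation:
Hunk 1: at line 1 remove [fnq,azie] add [ketu] -> 12 lines: umfo aswo ketu rxddw pjkec wpuu azy ekdm uhi myw uwy budyl
Hunk 2: at line 1 remove [aswo,ketu] add [uuyxs,bmbev] -> 12 lines: umfo uuyxs bmbev rxddw pjkec wpuu azy ekdm uhi myw uwy budyl
Hunk 3: at line 10 remove [uwy] add [over,hgcq] -> 13 lines: umfo uuyxs bmbev rxddw pjkec wpuu azy ekdm uhi myw over hgcq budyl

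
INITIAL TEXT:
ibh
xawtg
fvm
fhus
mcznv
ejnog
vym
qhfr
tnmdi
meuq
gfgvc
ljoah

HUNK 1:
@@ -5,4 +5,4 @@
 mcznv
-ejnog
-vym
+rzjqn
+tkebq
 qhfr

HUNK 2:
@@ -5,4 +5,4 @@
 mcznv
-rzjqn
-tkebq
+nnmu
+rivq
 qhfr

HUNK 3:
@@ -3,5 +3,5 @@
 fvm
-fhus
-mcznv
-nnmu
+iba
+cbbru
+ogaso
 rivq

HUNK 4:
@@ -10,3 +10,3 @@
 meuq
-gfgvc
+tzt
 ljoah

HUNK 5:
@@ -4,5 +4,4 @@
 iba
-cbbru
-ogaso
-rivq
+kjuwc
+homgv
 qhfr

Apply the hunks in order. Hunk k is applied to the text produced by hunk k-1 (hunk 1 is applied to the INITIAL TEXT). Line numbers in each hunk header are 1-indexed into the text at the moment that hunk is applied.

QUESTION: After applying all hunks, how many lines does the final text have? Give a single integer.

Answer: 11

Derivation:
Hunk 1: at line 5 remove [ejnog,vym] add [rzjqn,tkebq] -> 12 lines: ibh xawtg fvm fhus mcznv rzjqn tkebq qhfr tnmdi meuq gfgvc ljoah
Hunk 2: at line 5 remove [rzjqn,tkebq] add [nnmu,rivq] -> 12 lines: ibh xawtg fvm fhus mcznv nnmu rivq qhfr tnmdi meuq gfgvc ljoah
Hunk 3: at line 3 remove [fhus,mcznv,nnmu] add [iba,cbbru,ogaso] -> 12 lines: ibh xawtg fvm iba cbbru ogaso rivq qhfr tnmdi meuq gfgvc ljoah
Hunk 4: at line 10 remove [gfgvc] add [tzt] -> 12 lines: ibh xawtg fvm iba cbbru ogaso rivq qhfr tnmdi meuq tzt ljoah
Hunk 5: at line 4 remove [cbbru,ogaso,rivq] add [kjuwc,homgv] -> 11 lines: ibh xawtg fvm iba kjuwc homgv qhfr tnmdi meuq tzt ljoah
Final line count: 11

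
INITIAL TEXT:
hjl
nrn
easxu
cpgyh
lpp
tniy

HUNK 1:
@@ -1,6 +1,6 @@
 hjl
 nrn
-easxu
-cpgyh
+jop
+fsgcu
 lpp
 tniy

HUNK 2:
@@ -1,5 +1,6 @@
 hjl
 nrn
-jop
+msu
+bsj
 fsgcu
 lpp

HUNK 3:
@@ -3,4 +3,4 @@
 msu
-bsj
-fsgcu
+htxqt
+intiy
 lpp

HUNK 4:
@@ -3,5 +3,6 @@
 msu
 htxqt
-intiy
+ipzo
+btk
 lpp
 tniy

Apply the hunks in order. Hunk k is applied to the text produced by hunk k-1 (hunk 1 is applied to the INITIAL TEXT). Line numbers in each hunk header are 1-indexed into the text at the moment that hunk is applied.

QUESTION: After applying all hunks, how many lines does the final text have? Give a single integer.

Answer: 8

Derivation:
Hunk 1: at line 1 remove [easxu,cpgyh] add [jop,fsgcu] -> 6 lines: hjl nrn jop fsgcu lpp tniy
Hunk 2: at line 1 remove [jop] add [msu,bsj] -> 7 lines: hjl nrn msu bsj fsgcu lpp tniy
Hunk 3: at line 3 remove [bsj,fsgcu] add [htxqt,intiy] -> 7 lines: hjl nrn msu htxqt intiy lpp tniy
Hunk 4: at line 3 remove [intiy] add [ipzo,btk] -> 8 lines: hjl nrn msu htxqt ipzo btk lpp tniy
Final line count: 8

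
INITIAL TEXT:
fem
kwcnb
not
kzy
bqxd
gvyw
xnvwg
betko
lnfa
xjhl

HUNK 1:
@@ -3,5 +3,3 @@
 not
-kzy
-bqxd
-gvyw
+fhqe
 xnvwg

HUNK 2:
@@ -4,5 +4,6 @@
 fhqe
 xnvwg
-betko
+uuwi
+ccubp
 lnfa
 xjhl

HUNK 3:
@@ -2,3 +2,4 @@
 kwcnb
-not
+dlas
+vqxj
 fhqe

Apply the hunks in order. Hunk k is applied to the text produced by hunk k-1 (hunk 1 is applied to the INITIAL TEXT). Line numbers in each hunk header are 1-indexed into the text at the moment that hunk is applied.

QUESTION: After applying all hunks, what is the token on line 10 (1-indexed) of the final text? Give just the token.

Answer: xjhl

Derivation:
Hunk 1: at line 3 remove [kzy,bqxd,gvyw] add [fhqe] -> 8 lines: fem kwcnb not fhqe xnvwg betko lnfa xjhl
Hunk 2: at line 4 remove [betko] add [uuwi,ccubp] -> 9 lines: fem kwcnb not fhqe xnvwg uuwi ccubp lnfa xjhl
Hunk 3: at line 2 remove [not] add [dlas,vqxj] -> 10 lines: fem kwcnb dlas vqxj fhqe xnvwg uuwi ccubp lnfa xjhl
Final line 10: xjhl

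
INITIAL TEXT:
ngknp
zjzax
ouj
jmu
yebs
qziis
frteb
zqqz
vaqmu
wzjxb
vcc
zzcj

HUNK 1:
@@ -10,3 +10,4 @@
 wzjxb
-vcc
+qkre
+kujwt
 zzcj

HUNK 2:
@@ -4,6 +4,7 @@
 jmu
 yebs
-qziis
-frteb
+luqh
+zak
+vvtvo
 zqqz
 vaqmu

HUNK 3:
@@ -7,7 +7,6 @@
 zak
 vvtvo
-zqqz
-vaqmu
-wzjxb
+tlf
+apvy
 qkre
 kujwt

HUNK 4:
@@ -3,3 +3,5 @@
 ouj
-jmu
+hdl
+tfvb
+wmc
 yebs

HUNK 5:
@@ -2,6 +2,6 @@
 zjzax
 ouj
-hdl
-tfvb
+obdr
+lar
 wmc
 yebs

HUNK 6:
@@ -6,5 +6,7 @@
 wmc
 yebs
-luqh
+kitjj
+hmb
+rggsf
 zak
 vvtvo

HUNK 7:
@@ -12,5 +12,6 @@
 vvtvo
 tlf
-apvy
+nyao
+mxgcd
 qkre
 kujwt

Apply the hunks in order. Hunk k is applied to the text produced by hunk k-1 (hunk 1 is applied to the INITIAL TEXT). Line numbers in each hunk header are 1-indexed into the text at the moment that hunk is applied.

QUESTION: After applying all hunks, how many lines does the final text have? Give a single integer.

Answer: 18

Derivation:
Hunk 1: at line 10 remove [vcc] add [qkre,kujwt] -> 13 lines: ngknp zjzax ouj jmu yebs qziis frteb zqqz vaqmu wzjxb qkre kujwt zzcj
Hunk 2: at line 4 remove [qziis,frteb] add [luqh,zak,vvtvo] -> 14 lines: ngknp zjzax ouj jmu yebs luqh zak vvtvo zqqz vaqmu wzjxb qkre kujwt zzcj
Hunk 3: at line 7 remove [zqqz,vaqmu,wzjxb] add [tlf,apvy] -> 13 lines: ngknp zjzax ouj jmu yebs luqh zak vvtvo tlf apvy qkre kujwt zzcj
Hunk 4: at line 3 remove [jmu] add [hdl,tfvb,wmc] -> 15 lines: ngknp zjzax ouj hdl tfvb wmc yebs luqh zak vvtvo tlf apvy qkre kujwt zzcj
Hunk 5: at line 2 remove [hdl,tfvb] add [obdr,lar] -> 15 lines: ngknp zjzax ouj obdr lar wmc yebs luqh zak vvtvo tlf apvy qkre kujwt zzcj
Hunk 6: at line 6 remove [luqh] add [kitjj,hmb,rggsf] -> 17 lines: ngknp zjzax ouj obdr lar wmc yebs kitjj hmb rggsf zak vvtvo tlf apvy qkre kujwt zzcj
Hunk 7: at line 12 remove [apvy] add [nyao,mxgcd] -> 18 lines: ngknp zjzax ouj obdr lar wmc yebs kitjj hmb rggsf zak vvtvo tlf nyao mxgcd qkre kujwt zzcj
Final line count: 18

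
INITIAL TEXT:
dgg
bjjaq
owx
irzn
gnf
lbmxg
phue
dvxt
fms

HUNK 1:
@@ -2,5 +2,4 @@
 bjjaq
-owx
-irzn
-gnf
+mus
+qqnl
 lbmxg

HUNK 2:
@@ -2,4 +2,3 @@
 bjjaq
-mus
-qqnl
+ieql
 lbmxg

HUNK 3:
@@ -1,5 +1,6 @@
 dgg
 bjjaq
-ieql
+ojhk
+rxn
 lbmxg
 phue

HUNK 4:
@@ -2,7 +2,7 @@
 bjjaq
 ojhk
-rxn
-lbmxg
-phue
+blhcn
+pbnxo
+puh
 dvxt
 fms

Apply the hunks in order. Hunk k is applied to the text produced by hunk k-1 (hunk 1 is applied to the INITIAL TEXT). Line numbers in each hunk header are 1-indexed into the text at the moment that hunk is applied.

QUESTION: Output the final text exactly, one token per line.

Answer: dgg
bjjaq
ojhk
blhcn
pbnxo
puh
dvxt
fms

Derivation:
Hunk 1: at line 2 remove [owx,irzn,gnf] add [mus,qqnl] -> 8 lines: dgg bjjaq mus qqnl lbmxg phue dvxt fms
Hunk 2: at line 2 remove [mus,qqnl] add [ieql] -> 7 lines: dgg bjjaq ieql lbmxg phue dvxt fms
Hunk 3: at line 1 remove [ieql] add [ojhk,rxn] -> 8 lines: dgg bjjaq ojhk rxn lbmxg phue dvxt fms
Hunk 4: at line 2 remove [rxn,lbmxg,phue] add [blhcn,pbnxo,puh] -> 8 lines: dgg bjjaq ojhk blhcn pbnxo puh dvxt fms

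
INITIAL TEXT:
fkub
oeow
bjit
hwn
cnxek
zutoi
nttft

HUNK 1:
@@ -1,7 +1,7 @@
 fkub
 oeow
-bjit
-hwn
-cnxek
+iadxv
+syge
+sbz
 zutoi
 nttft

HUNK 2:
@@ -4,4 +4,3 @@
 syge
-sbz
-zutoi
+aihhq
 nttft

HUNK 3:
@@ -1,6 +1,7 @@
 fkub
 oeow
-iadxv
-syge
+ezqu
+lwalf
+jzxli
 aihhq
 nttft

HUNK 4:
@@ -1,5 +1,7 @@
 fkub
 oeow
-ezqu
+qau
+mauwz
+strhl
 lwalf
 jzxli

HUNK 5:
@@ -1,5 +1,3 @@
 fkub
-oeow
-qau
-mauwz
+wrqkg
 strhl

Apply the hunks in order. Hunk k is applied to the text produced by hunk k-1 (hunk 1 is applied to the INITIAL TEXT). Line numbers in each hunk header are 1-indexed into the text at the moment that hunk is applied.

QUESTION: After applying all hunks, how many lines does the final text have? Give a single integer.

Answer: 7

Derivation:
Hunk 1: at line 1 remove [bjit,hwn,cnxek] add [iadxv,syge,sbz] -> 7 lines: fkub oeow iadxv syge sbz zutoi nttft
Hunk 2: at line 4 remove [sbz,zutoi] add [aihhq] -> 6 lines: fkub oeow iadxv syge aihhq nttft
Hunk 3: at line 1 remove [iadxv,syge] add [ezqu,lwalf,jzxli] -> 7 lines: fkub oeow ezqu lwalf jzxli aihhq nttft
Hunk 4: at line 1 remove [ezqu] add [qau,mauwz,strhl] -> 9 lines: fkub oeow qau mauwz strhl lwalf jzxli aihhq nttft
Hunk 5: at line 1 remove [oeow,qau,mauwz] add [wrqkg] -> 7 lines: fkub wrqkg strhl lwalf jzxli aihhq nttft
Final line count: 7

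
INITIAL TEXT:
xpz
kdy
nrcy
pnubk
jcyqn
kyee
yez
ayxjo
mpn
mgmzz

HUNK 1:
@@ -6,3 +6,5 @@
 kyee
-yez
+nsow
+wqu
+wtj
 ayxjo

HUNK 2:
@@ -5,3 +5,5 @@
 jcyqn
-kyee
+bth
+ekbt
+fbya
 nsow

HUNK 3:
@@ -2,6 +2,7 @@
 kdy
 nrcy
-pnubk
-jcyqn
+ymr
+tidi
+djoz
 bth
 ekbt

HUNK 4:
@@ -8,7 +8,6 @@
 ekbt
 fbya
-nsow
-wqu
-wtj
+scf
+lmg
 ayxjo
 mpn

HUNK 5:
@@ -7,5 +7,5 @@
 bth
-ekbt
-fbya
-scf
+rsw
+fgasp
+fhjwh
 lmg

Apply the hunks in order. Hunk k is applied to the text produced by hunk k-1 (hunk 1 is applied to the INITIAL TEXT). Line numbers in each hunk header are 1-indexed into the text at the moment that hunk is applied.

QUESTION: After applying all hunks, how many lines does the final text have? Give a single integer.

Answer: 14

Derivation:
Hunk 1: at line 6 remove [yez] add [nsow,wqu,wtj] -> 12 lines: xpz kdy nrcy pnubk jcyqn kyee nsow wqu wtj ayxjo mpn mgmzz
Hunk 2: at line 5 remove [kyee] add [bth,ekbt,fbya] -> 14 lines: xpz kdy nrcy pnubk jcyqn bth ekbt fbya nsow wqu wtj ayxjo mpn mgmzz
Hunk 3: at line 2 remove [pnubk,jcyqn] add [ymr,tidi,djoz] -> 15 lines: xpz kdy nrcy ymr tidi djoz bth ekbt fbya nsow wqu wtj ayxjo mpn mgmzz
Hunk 4: at line 8 remove [nsow,wqu,wtj] add [scf,lmg] -> 14 lines: xpz kdy nrcy ymr tidi djoz bth ekbt fbya scf lmg ayxjo mpn mgmzz
Hunk 5: at line 7 remove [ekbt,fbya,scf] add [rsw,fgasp,fhjwh] -> 14 lines: xpz kdy nrcy ymr tidi djoz bth rsw fgasp fhjwh lmg ayxjo mpn mgmzz
Final line count: 14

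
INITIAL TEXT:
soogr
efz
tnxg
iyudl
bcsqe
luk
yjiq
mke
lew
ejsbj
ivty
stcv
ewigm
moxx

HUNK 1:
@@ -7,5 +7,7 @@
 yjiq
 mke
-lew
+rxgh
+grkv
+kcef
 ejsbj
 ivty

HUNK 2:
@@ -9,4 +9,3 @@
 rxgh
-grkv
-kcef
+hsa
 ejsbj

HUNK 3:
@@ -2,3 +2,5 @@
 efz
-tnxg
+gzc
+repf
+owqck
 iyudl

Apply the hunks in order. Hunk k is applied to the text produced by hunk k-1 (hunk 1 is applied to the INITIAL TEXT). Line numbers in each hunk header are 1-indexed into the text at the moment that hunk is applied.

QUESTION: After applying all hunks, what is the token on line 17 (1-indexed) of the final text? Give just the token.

Answer: moxx

Derivation:
Hunk 1: at line 7 remove [lew] add [rxgh,grkv,kcef] -> 16 lines: soogr efz tnxg iyudl bcsqe luk yjiq mke rxgh grkv kcef ejsbj ivty stcv ewigm moxx
Hunk 2: at line 9 remove [grkv,kcef] add [hsa] -> 15 lines: soogr efz tnxg iyudl bcsqe luk yjiq mke rxgh hsa ejsbj ivty stcv ewigm moxx
Hunk 3: at line 2 remove [tnxg] add [gzc,repf,owqck] -> 17 lines: soogr efz gzc repf owqck iyudl bcsqe luk yjiq mke rxgh hsa ejsbj ivty stcv ewigm moxx
Final line 17: moxx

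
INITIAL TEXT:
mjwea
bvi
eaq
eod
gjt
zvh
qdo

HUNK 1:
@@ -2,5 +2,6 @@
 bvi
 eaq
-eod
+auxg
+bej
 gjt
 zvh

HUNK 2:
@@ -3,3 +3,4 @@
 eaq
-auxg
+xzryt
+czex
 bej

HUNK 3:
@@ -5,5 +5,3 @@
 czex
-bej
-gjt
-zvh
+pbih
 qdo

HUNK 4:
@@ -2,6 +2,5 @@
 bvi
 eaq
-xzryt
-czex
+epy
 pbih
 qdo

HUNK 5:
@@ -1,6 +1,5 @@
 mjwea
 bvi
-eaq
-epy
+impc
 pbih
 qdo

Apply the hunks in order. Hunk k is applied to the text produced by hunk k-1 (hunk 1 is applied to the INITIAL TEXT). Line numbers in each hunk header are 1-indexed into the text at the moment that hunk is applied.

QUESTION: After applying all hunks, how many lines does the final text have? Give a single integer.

Answer: 5

Derivation:
Hunk 1: at line 2 remove [eod] add [auxg,bej] -> 8 lines: mjwea bvi eaq auxg bej gjt zvh qdo
Hunk 2: at line 3 remove [auxg] add [xzryt,czex] -> 9 lines: mjwea bvi eaq xzryt czex bej gjt zvh qdo
Hunk 3: at line 5 remove [bej,gjt,zvh] add [pbih] -> 7 lines: mjwea bvi eaq xzryt czex pbih qdo
Hunk 4: at line 2 remove [xzryt,czex] add [epy] -> 6 lines: mjwea bvi eaq epy pbih qdo
Hunk 5: at line 1 remove [eaq,epy] add [impc] -> 5 lines: mjwea bvi impc pbih qdo
Final line count: 5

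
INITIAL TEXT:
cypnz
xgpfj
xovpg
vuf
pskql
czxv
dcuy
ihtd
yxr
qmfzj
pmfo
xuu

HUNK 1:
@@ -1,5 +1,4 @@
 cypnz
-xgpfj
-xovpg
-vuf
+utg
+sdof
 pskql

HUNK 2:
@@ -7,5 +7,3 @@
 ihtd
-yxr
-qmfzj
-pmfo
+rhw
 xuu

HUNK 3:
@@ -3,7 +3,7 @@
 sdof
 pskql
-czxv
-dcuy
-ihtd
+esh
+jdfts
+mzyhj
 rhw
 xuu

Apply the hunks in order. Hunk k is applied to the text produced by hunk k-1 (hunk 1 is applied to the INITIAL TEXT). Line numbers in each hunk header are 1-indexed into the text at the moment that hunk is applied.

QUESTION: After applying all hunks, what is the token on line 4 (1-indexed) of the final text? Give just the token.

Hunk 1: at line 1 remove [xgpfj,xovpg,vuf] add [utg,sdof] -> 11 lines: cypnz utg sdof pskql czxv dcuy ihtd yxr qmfzj pmfo xuu
Hunk 2: at line 7 remove [yxr,qmfzj,pmfo] add [rhw] -> 9 lines: cypnz utg sdof pskql czxv dcuy ihtd rhw xuu
Hunk 3: at line 3 remove [czxv,dcuy,ihtd] add [esh,jdfts,mzyhj] -> 9 lines: cypnz utg sdof pskql esh jdfts mzyhj rhw xuu
Final line 4: pskql

Answer: pskql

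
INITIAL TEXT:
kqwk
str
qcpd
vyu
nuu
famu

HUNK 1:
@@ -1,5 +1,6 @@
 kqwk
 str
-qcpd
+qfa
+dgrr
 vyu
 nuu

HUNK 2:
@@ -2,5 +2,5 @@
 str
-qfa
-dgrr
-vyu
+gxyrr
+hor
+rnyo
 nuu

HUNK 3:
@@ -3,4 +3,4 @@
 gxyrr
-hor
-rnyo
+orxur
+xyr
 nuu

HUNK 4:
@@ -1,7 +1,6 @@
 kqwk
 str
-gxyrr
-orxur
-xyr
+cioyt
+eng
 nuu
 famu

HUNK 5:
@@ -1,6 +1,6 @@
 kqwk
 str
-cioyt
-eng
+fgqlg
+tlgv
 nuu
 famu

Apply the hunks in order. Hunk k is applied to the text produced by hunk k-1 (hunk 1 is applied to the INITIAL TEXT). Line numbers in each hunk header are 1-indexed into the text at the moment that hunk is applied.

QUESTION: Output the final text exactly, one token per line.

Hunk 1: at line 1 remove [qcpd] add [qfa,dgrr] -> 7 lines: kqwk str qfa dgrr vyu nuu famu
Hunk 2: at line 2 remove [qfa,dgrr,vyu] add [gxyrr,hor,rnyo] -> 7 lines: kqwk str gxyrr hor rnyo nuu famu
Hunk 3: at line 3 remove [hor,rnyo] add [orxur,xyr] -> 7 lines: kqwk str gxyrr orxur xyr nuu famu
Hunk 4: at line 1 remove [gxyrr,orxur,xyr] add [cioyt,eng] -> 6 lines: kqwk str cioyt eng nuu famu
Hunk 5: at line 1 remove [cioyt,eng] add [fgqlg,tlgv] -> 6 lines: kqwk str fgqlg tlgv nuu famu

Answer: kqwk
str
fgqlg
tlgv
nuu
famu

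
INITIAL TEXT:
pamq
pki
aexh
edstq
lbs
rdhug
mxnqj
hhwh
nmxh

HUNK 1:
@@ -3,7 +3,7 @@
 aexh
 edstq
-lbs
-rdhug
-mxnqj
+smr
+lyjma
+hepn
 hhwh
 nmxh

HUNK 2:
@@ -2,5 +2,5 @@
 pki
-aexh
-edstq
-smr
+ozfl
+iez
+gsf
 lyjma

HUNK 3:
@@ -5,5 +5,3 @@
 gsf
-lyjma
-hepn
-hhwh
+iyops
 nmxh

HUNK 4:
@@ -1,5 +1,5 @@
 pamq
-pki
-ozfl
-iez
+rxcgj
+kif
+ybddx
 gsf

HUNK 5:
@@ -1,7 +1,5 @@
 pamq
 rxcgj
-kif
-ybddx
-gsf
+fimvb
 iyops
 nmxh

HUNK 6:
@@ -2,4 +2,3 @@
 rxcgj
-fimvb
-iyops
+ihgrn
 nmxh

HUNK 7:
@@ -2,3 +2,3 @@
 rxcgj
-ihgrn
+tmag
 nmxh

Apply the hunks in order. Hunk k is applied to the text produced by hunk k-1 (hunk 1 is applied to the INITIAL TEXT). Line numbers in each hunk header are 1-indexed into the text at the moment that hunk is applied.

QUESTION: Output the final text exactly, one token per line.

Hunk 1: at line 3 remove [lbs,rdhug,mxnqj] add [smr,lyjma,hepn] -> 9 lines: pamq pki aexh edstq smr lyjma hepn hhwh nmxh
Hunk 2: at line 2 remove [aexh,edstq,smr] add [ozfl,iez,gsf] -> 9 lines: pamq pki ozfl iez gsf lyjma hepn hhwh nmxh
Hunk 3: at line 5 remove [lyjma,hepn,hhwh] add [iyops] -> 7 lines: pamq pki ozfl iez gsf iyops nmxh
Hunk 4: at line 1 remove [pki,ozfl,iez] add [rxcgj,kif,ybddx] -> 7 lines: pamq rxcgj kif ybddx gsf iyops nmxh
Hunk 5: at line 1 remove [kif,ybddx,gsf] add [fimvb] -> 5 lines: pamq rxcgj fimvb iyops nmxh
Hunk 6: at line 2 remove [fimvb,iyops] add [ihgrn] -> 4 lines: pamq rxcgj ihgrn nmxh
Hunk 7: at line 2 remove [ihgrn] add [tmag] -> 4 lines: pamq rxcgj tmag nmxh

Answer: pamq
rxcgj
tmag
nmxh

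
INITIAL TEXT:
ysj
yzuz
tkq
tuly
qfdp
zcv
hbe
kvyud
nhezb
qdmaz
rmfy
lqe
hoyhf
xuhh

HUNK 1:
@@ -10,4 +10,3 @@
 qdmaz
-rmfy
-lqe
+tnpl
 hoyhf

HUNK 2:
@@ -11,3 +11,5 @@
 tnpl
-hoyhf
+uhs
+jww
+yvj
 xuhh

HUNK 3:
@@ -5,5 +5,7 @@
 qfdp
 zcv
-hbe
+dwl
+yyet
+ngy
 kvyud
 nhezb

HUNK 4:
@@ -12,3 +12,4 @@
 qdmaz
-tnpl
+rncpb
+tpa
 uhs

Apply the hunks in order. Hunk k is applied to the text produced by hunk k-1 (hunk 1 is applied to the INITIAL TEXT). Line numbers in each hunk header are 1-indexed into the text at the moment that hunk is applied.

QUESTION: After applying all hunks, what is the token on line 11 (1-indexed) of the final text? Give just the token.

Hunk 1: at line 10 remove [rmfy,lqe] add [tnpl] -> 13 lines: ysj yzuz tkq tuly qfdp zcv hbe kvyud nhezb qdmaz tnpl hoyhf xuhh
Hunk 2: at line 11 remove [hoyhf] add [uhs,jww,yvj] -> 15 lines: ysj yzuz tkq tuly qfdp zcv hbe kvyud nhezb qdmaz tnpl uhs jww yvj xuhh
Hunk 3: at line 5 remove [hbe] add [dwl,yyet,ngy] -> 17 lines: ysj yzuz tkq tuly qfdp zcv dwl yyet ngy kvyud nhezb qdmaz tnpl uhs jww yvj xuhh
Hunk 4: at line 12 remove [tnpl] add [rncpb,tpa] -> 18 lines: ysj yzuz tkq tuly qfdp zcv dwl yyet ngy kvyud nhezb qdmaz rncpb tpa uhs jww yvj xuhh
Final line 11: nhezb

Answer: nhezb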